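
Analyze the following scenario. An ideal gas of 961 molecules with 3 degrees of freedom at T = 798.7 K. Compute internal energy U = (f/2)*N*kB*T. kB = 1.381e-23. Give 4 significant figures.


Step 1: f/2 = 3/2 = 1.5
Step 2: N*kB*T = 961*1.381e-23*798.7 = 1.06e-17
Step 3: U = 1.5 * 1.06e-17 = 1.59e-17 J

1.59e-17


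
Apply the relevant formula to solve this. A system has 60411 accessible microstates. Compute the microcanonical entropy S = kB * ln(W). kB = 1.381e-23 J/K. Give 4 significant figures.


Step 1: ln(W) = ln(60411) = 11.01
Step 2: S = kB * ln(W) = 1.381e-23 * 11.01
Step 3: S = 1.52e-22 J/K

1.52e-22


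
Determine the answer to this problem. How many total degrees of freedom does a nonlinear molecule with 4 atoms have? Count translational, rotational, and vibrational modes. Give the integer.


Step 1: Translational DOF = 3
Step 2: Rotational DOF (nonlinear) = 3
Step 3: Vibrational DOF = 3*4 - 6 = 6
Step 4: Total = 3 + 3 + 6 = 12

12


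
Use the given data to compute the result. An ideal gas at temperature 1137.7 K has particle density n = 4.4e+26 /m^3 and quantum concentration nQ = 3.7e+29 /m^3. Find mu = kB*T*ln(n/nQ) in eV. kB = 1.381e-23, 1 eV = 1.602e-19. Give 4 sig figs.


Step 1: n/nQ = 4.4e+26/3.7e+29 = 0.001189
Step 2: ln(n/nQ) = -6.734
Step 3: mu = kB*T*ln(n/nQ) = 1.571e-20*-6.734 = -1.058e-19 J
Step 4: Convert to eV: -1.058e-19/1.602e-19 = -0.6605 eV

-0.6605


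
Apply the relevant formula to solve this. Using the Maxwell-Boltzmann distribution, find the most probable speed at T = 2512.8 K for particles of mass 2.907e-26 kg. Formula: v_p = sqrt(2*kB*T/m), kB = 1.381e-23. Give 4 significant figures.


Step 1: Numerator = 2*kB*T = 2*1.381e-23*2512.8 = 6.94e-20
Step 2: Ratio = 6.94e-20 / 2.907e-26 = 2.387e+06
Step 3: v_p = sqrt(2.387e+06) = 1545 m/s

1545


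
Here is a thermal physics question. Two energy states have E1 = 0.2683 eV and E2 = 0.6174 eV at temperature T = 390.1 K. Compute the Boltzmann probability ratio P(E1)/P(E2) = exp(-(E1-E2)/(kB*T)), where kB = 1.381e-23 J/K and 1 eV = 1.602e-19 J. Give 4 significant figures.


Step 1: Compute energy difference dE = E1 - E2 = 0.2683 - 0.6174 = -0.3491 eV
Step 2: Convert to Joules: dE_J = -0.3491 * 1.602e-19 = -5.593e-20 J
Step 3: Compute exponent = -dE_J / (kB * T) = -(-5.593e-20) / (1.381e-23 * 390.1) = 10.38
Step 4: P(E1)/P(E2) = exp(10.38) = 3.224e+04

3.224e+04


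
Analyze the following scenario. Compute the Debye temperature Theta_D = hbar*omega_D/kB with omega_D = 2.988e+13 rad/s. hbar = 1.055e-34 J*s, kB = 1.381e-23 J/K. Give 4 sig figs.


Step 1: hbar*omega_D = 1.055e-34 * 2.988e+13 = 3.152e-21 J
Step 2: Theta_D = 3.152e-21 / 1.381e-23
Step 3: Theta_D = 228.3 K

228.3


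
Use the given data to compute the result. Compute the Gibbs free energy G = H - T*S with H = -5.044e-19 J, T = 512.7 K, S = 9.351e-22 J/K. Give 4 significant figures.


Step 1: T*S = 512.7 * 9.351e-22 = 4.794e-19 J
Step 2: G = H - T*S = -5.044e-19 - 4.794e-19
Step 3: G = -9.838e-19 J

-9.838e-19


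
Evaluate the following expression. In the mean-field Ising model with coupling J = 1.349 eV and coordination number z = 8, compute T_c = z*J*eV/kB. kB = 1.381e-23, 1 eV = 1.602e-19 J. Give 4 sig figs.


Step 1: z*J = 8*1.349 = 10.79 eV
Step 2: Convert to Joules: 10.79*1.602e-19 = 1.729e-18 J
Step 3: T_c = 1.729e-18 / 1.381e-23 = 1.252e+05 K

1.252e+05


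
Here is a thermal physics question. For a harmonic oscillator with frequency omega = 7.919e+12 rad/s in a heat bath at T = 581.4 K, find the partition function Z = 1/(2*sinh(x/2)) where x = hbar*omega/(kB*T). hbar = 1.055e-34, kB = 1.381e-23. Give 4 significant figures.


Step 1: Compute x = hbar*omega/(kB*T) = 1.055e-34*7.919e+12/(1.381e-23*581.4) = 0.1041
Step 2: x/2 = 0.05203
Step 3: sinh(x/2) = 0.05205
Step 4: Z = 1/(2*0.05205) = 9.606

9.606


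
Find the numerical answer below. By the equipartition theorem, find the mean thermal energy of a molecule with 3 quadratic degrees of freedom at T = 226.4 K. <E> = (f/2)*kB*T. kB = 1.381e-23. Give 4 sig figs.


Step 1: f/2 = 3/2 = 1.5
Step 2: kB*T = 1.381e-23 * 226.4 = 3.127e-21
Step 3: <E> = 1.5 * 3.127e-21 = 4.69e-21 J

4.69e-21


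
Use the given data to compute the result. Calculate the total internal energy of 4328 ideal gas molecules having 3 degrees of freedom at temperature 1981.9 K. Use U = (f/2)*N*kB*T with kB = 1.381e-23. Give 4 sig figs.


Step 1: f/2 = 3/2 = 1.5
Step 2: N*kB*T = 4328*1.381e-23*1981.9 = 1.185e-16
Step 3: U = 1.5 * 1.185e-16 = 1.777e-16 J

1.777e-16


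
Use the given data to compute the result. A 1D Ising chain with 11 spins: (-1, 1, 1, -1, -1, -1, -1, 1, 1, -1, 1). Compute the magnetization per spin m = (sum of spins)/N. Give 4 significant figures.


Step 1: Count up spins (+1): 5, down spins (-1): 6
Step 2: Total magnetization M = 5 - 6 = -1
Step 3: m = M/N = -1/11 = -0.09091

-0.09091


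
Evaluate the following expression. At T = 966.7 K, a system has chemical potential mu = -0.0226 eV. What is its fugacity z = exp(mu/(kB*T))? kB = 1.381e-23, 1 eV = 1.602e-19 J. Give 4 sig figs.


Step 1: Convert mu to Joules: -0.0226*1.602e-19 = -3.621e-21 J
Step 2: kB*T = 1.381e-23*966.7 = 1.335e-20 J
Step 3: mu/(kB*T) = -0.2712
Step 4: z = exp(-0.2712) = 0.7625

0.7625


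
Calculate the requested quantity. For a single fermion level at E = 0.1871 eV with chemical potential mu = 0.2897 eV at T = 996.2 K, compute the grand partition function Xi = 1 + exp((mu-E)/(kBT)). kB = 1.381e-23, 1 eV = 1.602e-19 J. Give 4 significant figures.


Step 1: (mu - E) = 0.2897 - 0.1871 = 0.1026 eV
Step 2: x = (mu-E)*eV/(kB*T) = 0.1026*1.602e-19/(1.381e-23*996.2) = 1.195
Step 3: exp(x) = 3.303
Step 4: Xi = 1 + 3.303 = 4.303

4.303


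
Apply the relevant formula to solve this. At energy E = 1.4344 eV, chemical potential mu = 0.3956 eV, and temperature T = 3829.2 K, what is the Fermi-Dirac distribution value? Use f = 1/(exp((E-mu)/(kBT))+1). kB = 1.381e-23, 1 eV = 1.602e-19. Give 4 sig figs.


Step 1: (E - mu) = 1.4344 - 0.3956 = 1.039 eV
Step 2: Convert: (E-mu)*eV = 1.664e-19 J
Step 3: x = (E-mu)*eV/(kB*T) = 3.147
Step 4: f = 1/(exp(3.147)+1) = 0.04121

0.04121


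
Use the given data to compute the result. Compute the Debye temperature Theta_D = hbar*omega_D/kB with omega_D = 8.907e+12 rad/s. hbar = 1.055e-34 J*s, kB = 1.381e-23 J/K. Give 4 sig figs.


Step 1: hbar*omega_D = 1.055e-34 * 8.907e+12 = 9.397e-22 J
Step 2: Theta_D = 9.397e-22 / 1.381e-23
Step 3: Theta_D = 68.04 K

68.04


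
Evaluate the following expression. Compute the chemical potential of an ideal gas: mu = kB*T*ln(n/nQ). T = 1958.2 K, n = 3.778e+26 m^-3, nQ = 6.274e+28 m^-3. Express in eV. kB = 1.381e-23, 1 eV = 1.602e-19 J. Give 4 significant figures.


Step 1: n/nQ = 3.778e+26/6.274e+28 = 0.006022
Step 2: ln(n/nQ) = -5.112
Step 3: mu = kB*T*ln(n/nQ) = 2.704e-20*-5.112 = -1.383e-19 J
Step 4: Convert to eV: -1.383e-19/1.602e-19 = -0.863 eV

-0.863


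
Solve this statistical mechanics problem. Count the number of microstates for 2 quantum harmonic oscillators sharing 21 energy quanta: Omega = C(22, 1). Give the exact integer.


Step 1: Use binomial coefficient C(22, 1)
Step 2: Numerator = 22! / 21!
Step 3: Denominator = 1!
Step 4: Omega = 22

22


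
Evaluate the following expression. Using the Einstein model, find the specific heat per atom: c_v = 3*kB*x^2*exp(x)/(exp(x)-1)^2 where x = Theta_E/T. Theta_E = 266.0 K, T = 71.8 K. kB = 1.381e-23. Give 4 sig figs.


Step 1: x = Theta_E/T = 266.0/71.8 = 3.705
Step 2: x^2 = 13.73
Step 3: exp(x) = 40.64
Step 4: c_v = 3*1.381e-23*13.73*40.64/(40.64-1)^2 = 1.471e-23

1.471e-23


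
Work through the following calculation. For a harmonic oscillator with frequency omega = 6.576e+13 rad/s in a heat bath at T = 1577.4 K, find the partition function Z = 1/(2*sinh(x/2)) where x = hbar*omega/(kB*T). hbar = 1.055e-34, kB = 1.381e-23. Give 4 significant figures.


Step 1: Compute x = hbar*omega/(kB*T) = 1.055e-34*6.576e+13/(1.381e-23*1577.4) = 0.3185
Step 2: x/2 = 0.1592
Step 3: sinh(x/2) = 0.1599
Step 4: Z = 1/(2*0.1599) = 3.127

3.127


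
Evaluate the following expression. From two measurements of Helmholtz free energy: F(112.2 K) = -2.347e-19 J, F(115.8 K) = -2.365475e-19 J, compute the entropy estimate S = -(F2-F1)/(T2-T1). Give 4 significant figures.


Step 1: dF = F2 - F1 = -2.365475e-19 - (-2.347e-19) = -1.8475e-21 J
Step 2: dT = T2 - T1 = 115.8 - 112.2 = 3.6 K
Step 3: S = -dF/dT = -(-1.8475e-21)/3.6 = 5.132e-22 J/K

5.132e-22


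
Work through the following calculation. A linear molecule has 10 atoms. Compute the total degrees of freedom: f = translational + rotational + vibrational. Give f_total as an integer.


Step 1: Translational DOF = 3
Step 2: Rotational DOF (linear) = 2
Step 3: Vibrational DOF = 3*10 - 5 = 25
Step 4: Total = 3 + 2 + 25 = 30

30


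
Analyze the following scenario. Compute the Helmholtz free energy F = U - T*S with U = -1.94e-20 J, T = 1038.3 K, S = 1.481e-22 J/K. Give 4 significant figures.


Step 1: T*S = 1038.3 * 1.481e-22 = 1.538e-19 J
Step 2: F = U - T*S = -1.94e-20 - 1.538e-19
Step 3: F = -1.732e-19 J

-1.732e-19


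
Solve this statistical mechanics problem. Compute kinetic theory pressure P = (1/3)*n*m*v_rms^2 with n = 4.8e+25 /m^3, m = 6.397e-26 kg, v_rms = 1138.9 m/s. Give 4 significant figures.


Step 1: v_rms^2 = 1138.9^2 = 1.297e+06
Step 2: n*m = 4.8e+25*6.397e-26 = 3.071
Step 3: P = (1/3)*3.071*1.297e+06 = 1.328e+06 Pa

1.328e+06


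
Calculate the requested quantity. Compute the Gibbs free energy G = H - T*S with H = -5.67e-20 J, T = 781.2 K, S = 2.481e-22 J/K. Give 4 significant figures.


Step 1: T*S = 781.2 * 2.481e-22 = 1.938e-19 J
Step 2: G = H - T*S = -5.67e-20 - 1.938e-19
Step 3: G = -2.505e-19 J

-2.505e-19


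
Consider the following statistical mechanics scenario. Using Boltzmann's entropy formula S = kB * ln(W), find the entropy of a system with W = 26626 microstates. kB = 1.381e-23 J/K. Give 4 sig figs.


Step 1: ln(W) = ln(26626) = 10.19
Step 2: S = kB * ln(W) = 1.381e-23 * 10.19
Step 3: S = 1.407e-22 J/K

1.407e-22


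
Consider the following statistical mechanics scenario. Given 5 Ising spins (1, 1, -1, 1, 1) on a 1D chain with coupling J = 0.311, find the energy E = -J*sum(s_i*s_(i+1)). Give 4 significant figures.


Step 1: Nearest-neighbor products: 1, -1, -1, 1
Step 2: Sum of products = 0
Step 3: E = -0.311 * 0 = 0

0


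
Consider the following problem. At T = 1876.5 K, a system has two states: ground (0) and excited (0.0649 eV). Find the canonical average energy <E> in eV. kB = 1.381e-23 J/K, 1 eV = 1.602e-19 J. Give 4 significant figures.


Step 1: beta*E = 0.0649*1.602e-19/(1.381e-23*1876.5) = 0.4012
Step 2: exp(-beta*E) = 0.6695
Step 3: <E> = 0.0649*0.6695/(1+0.6695) = 0.02603 eV

0.02603


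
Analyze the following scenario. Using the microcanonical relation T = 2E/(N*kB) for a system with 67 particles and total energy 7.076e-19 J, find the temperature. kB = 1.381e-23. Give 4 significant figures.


Step 1: Numerator = 2*E = 2*7.076e-19 = 1.415e-18 J
Step 2: Denominator = N*kB = 67*1.381e-23 = 9.253e-22
Step 3: T = 1.415e-18 / 9.253e-22 = 1529 K

1529


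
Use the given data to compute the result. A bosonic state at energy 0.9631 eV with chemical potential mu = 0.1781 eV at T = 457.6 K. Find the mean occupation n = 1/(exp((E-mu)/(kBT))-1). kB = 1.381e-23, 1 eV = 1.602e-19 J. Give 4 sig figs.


Step 1: (E - mu) = 0.785 eV
Step 2: x = (E-mu)*eV/(kB*T) = 0.785*1.602e-19/(1.381e-23*457.6) = 19.9
Step 3: exp(x) = 4.39e+08
Step 4: n = 1/(exp(x)-1) = 2.278e-09

2.278e-09


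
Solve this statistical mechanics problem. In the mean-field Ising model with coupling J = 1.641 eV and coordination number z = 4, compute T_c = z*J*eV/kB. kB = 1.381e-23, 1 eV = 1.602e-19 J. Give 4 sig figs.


Step 1: z*J = 4*1.641 = 6.564 eV
Step 2: Convert to Joules: 6.564*1.602e-19 = 1.052e-18 J
Step 3: T_c = 1.052e-18 / 1.381e-23 = 7.614e+04 K

7.614e+04


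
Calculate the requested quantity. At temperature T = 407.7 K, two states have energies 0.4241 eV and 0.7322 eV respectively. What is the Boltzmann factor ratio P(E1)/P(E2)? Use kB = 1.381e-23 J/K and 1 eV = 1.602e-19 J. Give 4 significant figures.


Step 1: Compute energy difference dE = E1 - E2 = 0.4241 - 0.7322 = -0.3081 eV
Step 2: Convert to Joules: dE_J = -0.3081 * 1.602e-19 = -4.936e-20 J
Step 3: Compute exponent = -dE_J / (kB * T) = -(-4.936e-20) / (1.381e-23 * 407.7) = 8.766
Step 4: P(E1)/P(E2) = exp(8.766) = 6415

6415


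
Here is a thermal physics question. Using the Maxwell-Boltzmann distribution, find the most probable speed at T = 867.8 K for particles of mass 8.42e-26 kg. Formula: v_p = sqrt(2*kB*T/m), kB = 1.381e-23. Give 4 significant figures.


Step 1: Numerator = 2*kB*T = 2*1.381e-23*867.8 = 2.397e-20
Step 2: Ratio = 2.397e-20 / 8.42e-26 = 2.847e+05
Step 3: v_p = sqrt(2.847e+05) = 533.5 m/s

533.5


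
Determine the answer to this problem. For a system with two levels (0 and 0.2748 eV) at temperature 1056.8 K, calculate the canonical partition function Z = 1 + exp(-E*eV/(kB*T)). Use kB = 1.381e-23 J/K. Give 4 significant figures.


Step 1: Compute beta*E = E*eV/(kB*T) = 0.2748*1.602e-19/(1.381e-23*1056.8) = 3.016
Step 2: exp(-beta*E) = exp(-3.016) = 0.04898
Step 3: Z = 1 + 0.04898 = 1.049

1.049


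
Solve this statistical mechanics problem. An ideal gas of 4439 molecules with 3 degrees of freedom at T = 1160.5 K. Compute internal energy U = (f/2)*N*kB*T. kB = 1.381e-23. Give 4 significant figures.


Step 1: f/2 = 3/2 = 1.5
Step 2: N*kB*T = 4439*1.381e-23*1160.5 = 7.114e-17
Step 3: U = 1.5 * 7.114e-17 = 1.067e-16 J

1.067e-16


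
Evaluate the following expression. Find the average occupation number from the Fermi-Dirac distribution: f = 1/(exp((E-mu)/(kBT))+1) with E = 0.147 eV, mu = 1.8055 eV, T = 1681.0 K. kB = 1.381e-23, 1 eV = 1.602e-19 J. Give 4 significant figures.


Step 1: (E - mu) = 0.147 - 1.8055 = -1.659 eV
Step 2: Convert: (E-mu)*eV = -2.657e-19 J
Step 3: x = (E-mu)*eV/(kB*T) = -11.45
Step 4: f = 1/(exp(-11.45)+1) = 1

1


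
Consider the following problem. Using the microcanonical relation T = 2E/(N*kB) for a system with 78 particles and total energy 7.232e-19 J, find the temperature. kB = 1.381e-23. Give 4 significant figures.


Step 1: Numerator = 2*E = 2*7.232e-19 = 1.446e-18 J
Step 2: Denominator = N*kB = 78*1.381e-23 = 1.077e-21
Step 3: T = 1.446e-18 / 1.077e-21 = 1343 K

1343


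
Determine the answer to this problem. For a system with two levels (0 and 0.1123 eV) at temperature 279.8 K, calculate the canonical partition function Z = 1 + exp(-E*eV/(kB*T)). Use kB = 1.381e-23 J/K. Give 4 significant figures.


Step 1: Compute beta*E = E*eV/(kB*T) = 0.1123*1.602e-19/(1.381e-23*279.8) = 4.656
Step 2: exp(-beta*E) = exp(-4.656) = 0.009506
Step 3: Z = 1 + 0.009506 = 1.01

1.01


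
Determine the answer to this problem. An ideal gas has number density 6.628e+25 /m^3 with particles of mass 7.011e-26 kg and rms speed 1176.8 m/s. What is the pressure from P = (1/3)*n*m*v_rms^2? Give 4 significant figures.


Step 1: v_rms^2 = 1176.8^2 = 1.385e+06
Step 2: n*m = 6.628e+25*7.011e-26 = 4.647
Step 3: P = (1/3)*4.647*1.385e+06 = 2.145e+06 Pa

2.145e+06


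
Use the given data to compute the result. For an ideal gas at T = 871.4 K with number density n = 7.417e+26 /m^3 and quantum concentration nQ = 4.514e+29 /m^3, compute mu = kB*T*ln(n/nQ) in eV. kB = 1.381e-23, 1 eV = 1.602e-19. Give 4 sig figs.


Step 1: n/nQ = 7.417e+26/4.514e+29 = 0.001643
Step 2: ln(n/nQ) = -6.411
Step 3: mu = kB*T*ln(n/nQ) = 1.203e-20*-6.411 = -7.715e-20 J
Step 4: Convert to eV: -7.715e-20/1.602e-19 = -0.4816 eV

-0.4816


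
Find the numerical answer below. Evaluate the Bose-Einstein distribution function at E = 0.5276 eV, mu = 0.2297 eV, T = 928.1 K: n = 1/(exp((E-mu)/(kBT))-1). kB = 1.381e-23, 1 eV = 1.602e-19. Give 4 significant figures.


Step 1: (E - mu) = 0.2979 eV
Step 2: x = (E-mu)*eV/(kB*T) = 0.2979*1.602e-19/(1.381e-23*928.1) = 3.723
Step 3: exp(x) = 41.41
Step 4: n = 1/(exp(x)-1) = 0.02475

0.02475


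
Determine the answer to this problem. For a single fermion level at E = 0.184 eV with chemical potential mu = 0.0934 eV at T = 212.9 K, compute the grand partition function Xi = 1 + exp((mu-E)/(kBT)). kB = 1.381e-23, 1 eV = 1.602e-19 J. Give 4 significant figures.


Step 1: (mu - E) = 0.0934 - 0.184 = -0.0906 eV
Step 2: x = (mu-E)*eV/(kB*T) = -0.0906*1.602e-19/(1.381e-23*212.9) = -4.937
Step 3: exp(x) = 0.00718
Step 4: Xi = 1 + 0.00718 = 1.007

1.007


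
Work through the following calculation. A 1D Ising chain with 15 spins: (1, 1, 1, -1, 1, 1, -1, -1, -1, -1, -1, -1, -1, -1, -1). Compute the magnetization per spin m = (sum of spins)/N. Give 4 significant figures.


Step 1: Count up spins (+1): 5, down spins (-1): 10
Step 2: Total magnetization M = 5 - 10 = -5
Step 3: m = M/N = -5/15 = -0.3333

-0.3333


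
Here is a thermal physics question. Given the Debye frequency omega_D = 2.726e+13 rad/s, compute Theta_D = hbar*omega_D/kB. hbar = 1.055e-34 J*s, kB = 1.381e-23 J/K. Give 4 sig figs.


Step 1: hbar*omega_D = 1.055e-34 * 2.726e+13 = 2.876e-21 J
Step 2: Theta_D = 2.876e-21 / 1.381e-23
Step 3: Theta_D = 208.2 K

208.2


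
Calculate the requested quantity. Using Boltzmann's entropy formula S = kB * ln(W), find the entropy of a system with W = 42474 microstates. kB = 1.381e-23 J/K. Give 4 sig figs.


Step 1: ln(W) = ln(42474) = 10.66
Step 2: S = kB * ln(W) = 1.381e-23 * 10.66
Step 3: S = 1.472e-22 J/K

1.472e-22


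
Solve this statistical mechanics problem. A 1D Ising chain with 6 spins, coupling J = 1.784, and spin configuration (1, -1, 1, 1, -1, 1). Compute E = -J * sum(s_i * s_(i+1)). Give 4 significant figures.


Step 1: Nearest-neighbor products: -1, -1, 1, -1, -1
Step 2: Sum of products = -3
Step 3: E = -1.784 * -3 = 5.352

5.352


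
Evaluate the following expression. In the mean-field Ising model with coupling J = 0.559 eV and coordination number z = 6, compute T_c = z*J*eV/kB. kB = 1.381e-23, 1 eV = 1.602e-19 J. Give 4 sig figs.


Step 1: z*J = 6*0.559 = 3.354 eV
Step 2: Convert to Joules: 3.354*1.602e-19 = 5.373e-19 J
Step 3: T_c = 5.373e-19 / 1.381e-23 = 3.891e+04 K

3.891e+04


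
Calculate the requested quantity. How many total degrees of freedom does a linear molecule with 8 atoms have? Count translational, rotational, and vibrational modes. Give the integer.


Step 1: Translational DOF = 3
Step 2: Rotational DOF (linear) = 2
Step 3: Vibrational DOF = 3*8 - 5 = 19
Step 4: Total = 3 + 2 + 19 = 24

24


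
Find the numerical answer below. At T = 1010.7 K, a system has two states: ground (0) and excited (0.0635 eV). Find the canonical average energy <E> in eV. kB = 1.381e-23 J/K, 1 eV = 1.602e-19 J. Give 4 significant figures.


Step 1: beta*E = 0.0635*1.602e-19/(1.381e-23*1010.7) = 0.7288
Step 2: exp(-beta*E) = 0.4825
Step 3: <E> = 0.0635*0.4825/(1+0.4825) = 0.02067 eV

0.02067


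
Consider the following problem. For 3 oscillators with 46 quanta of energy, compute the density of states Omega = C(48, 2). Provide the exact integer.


Step 1: Use binomial coefficient C(48, 2)
Step 2: Numerator = 48! / 46!
Step 3: Denominator = 2!
Step 4: Omega = 1128

1128


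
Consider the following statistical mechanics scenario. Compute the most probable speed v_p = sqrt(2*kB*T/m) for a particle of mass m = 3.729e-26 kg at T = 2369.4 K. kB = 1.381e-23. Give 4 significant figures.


Step 1: Numerator = 2*kB*T = 2*1.381e-23*2369.4 = 6.544e-20
Step 2: Ratio = 6.544e-20 / 3.729e-26 = 1.755e+06
Step 3: v_p = sqrt(1.755e+06) = 1325 m/s

1325


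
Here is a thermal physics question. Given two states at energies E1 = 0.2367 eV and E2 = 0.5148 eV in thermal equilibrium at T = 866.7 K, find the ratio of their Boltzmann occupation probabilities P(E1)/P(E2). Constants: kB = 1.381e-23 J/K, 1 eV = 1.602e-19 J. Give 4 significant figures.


Step 1: Compute energy difference dE = E1 - E2 = 0.2367 - 0.5148 = -0.2781 eV
Step 2: Convert to Joules: dE_J = -0.2781 * 1.602e-19 = -4.455e-20 J
Step 3: Compute exponent = -dE_J / (kB * T) = -(-4.455e-20) / (1.381e-23 * 866.7) = 3.722
Step 4: P(E1)/P(E2) = exp(3.722) = 41.36

41.36


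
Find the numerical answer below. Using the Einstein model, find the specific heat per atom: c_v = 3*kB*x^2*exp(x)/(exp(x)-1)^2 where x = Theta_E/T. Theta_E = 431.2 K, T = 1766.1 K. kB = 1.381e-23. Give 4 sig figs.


Step 1: x = Theta_E/T = 431.2/1766.1 = 0.2442
Step 2: x^2 = 0.05961
Step 3: exp(x) = 1.277
Step 4: c_v = 3*1.381e-23*0.05961*1.277/(1.277-1)^2 = 4.122e-23

4.122e-23


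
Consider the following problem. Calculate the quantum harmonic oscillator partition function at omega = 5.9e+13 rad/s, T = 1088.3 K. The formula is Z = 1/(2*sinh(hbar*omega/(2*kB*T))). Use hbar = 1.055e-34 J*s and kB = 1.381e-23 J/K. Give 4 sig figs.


Step 1: Compute x = hbar*omega/(kB*T) = 1.055e-34*5.9e+13/(1.381e-23*1088.3) = 0.4142
Step 2: x/2 = 0.2071
Step 3: sinh(x/2) = 0.2086
Step 4: Z = 1/(2*0.2086) = 2.397

2.397


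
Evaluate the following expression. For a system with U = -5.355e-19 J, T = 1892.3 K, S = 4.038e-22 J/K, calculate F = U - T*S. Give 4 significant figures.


Step 1: T*S = 1892.3 * 4.038e-22 = 7.641e-19 J
Step 2: F = U - T*S = -5.355e-19 - 7.641e-19
Step 3: F = -1.3e-18 J

-1.3e-18


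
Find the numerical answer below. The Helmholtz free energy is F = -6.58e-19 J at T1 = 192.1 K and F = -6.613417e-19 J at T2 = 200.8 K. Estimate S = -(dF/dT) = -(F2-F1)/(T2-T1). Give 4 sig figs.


Step 1: dF = F2 - F1 = -6.613417e-19 - (-6.58e-19) = -3.3417e-21 J
Step 2: dT = T2 - T1 = 200.8 - 192.1 = 8.7 K
Step 3: S = -dF/dT = -(-3.3417e-21)/8.7 = 3.841e-22 J/K

3.841e-22


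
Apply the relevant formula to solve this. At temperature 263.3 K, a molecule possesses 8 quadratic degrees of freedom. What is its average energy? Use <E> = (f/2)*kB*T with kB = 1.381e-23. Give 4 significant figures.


Step 1: f/2 = 8/2 = 4
Step 2: kB*T = 1.381e-23 * 263.3 = 3.636e-21
Step 3: <E> = 4 * 3.636e-21 = 1.454e-20 J

1.454e-20


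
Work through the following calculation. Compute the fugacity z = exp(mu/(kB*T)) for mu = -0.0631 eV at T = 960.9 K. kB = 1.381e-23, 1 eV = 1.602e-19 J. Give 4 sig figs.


Step 1: Convert mu to Joules: -0.0631*1.602e-19 = -1.011e-20 J
Step 2: kB*T = 1.381e-23*960.9 = 1.327e-20 J
Step 3: mu/(kB*T) = -0.7618
Step 4: z = exp(-0.7618) = 0.4668

0.4668


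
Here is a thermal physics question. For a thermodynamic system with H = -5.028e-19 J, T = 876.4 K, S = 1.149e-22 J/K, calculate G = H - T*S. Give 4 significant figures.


Step 1: T*S = 876.4 * 1.149e-22 = 1.007e-19 J
Step 2: G = H - T*S = -5.028e-19 - 1.007e-19
Step 3: G = -6.035e-19 J

-6.035e-19


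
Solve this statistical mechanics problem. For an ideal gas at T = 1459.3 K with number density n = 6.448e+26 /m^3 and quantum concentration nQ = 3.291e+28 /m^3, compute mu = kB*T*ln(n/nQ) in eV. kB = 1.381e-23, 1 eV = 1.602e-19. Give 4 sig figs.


Step 1: n/nQ = 6.448e+26/3.291e+28 = 0.01959
Step 2: ln(n/nQ) = -3.933
Step 3: mu = kB*T*ln(n/nQ) = 2.015e-20*-3.933 = -7.925e-20 J
Step 4: Convert to eV: -7.925e-20/1.602e-19 = -0.4947 eV

-0.4947


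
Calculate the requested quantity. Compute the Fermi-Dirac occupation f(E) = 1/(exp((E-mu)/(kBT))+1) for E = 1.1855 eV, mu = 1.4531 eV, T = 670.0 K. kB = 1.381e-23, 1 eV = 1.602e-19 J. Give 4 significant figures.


Step 1: (E - mu) = 1.1855 - 1.4531 = -0.2676 eV
Step 2: Convert: (E-mu)*eV = -4.287e-20 J
Step 3: x = (E-mu)*eV/(kB*T) = -4.633
Step 4: f = 1/(exp(-4.633)+1) = 0.9904

0.9904


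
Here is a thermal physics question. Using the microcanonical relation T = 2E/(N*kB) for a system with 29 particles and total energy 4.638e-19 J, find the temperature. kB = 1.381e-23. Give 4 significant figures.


Step 1: Numerator = 2*E = 2*4.638e-19 = 9.276e-19 J
Step 2: Denominator = N*kB = 29*1.381e-23 = 4.005e-22
Step 3: T = 9.276e-19 / 4.005e-22 = 2316 K

2316


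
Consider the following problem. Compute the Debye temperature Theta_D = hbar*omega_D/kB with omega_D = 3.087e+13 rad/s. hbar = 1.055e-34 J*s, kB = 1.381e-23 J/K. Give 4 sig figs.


Step 1: hbar*omega_D = 1.055e-34 * 3.087e+13 = 3.257e-21 J
Step 2: Theta_D = 3.257e-21 / 1.381e-23
Step 3: Theta_D = 235.8 K

235.8


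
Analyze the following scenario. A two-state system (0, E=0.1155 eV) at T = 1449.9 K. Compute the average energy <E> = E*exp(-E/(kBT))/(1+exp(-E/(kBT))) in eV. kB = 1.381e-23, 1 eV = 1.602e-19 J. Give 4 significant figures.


Step 1: beta*E = 0.1155*1.602e-19/(1.381e-23*1449.9) = 0.9241
Step 2: exp(-beta*E) = 0.3969
Step 3: <E> = 0.1155*0.3969/(1+0.3969) = 0.03282 eV

0.03282


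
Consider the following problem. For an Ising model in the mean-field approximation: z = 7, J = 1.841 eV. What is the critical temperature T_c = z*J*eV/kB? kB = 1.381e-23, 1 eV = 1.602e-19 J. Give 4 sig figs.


Step 1: z*J = 7*1.841 = 12.89 eV
Step 2: Convert to Joules: 12.89*1.602e-19 = 2.064e-18 J
Step 3: T_c = 2.064e-18 / 1.381e-23 = 1.495e+05 K

1.495e+05


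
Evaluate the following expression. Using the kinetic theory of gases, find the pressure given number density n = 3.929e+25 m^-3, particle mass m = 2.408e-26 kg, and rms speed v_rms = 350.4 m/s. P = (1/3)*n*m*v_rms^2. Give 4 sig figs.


Step 1: v_rms^2 = 350.4^2 = 1.228e+05
Step 2: n*m = 3.929e+25*2.408e-26 = 0.9461
Step 3: P = (1/3)*0.9461*1.228e+05 = 3.872e+04 Pa

3.872e+04


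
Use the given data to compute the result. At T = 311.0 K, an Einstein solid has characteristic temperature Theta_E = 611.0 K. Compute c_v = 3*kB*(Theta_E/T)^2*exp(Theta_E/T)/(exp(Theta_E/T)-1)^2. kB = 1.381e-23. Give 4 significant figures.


Step 1: x = Theta_E/T = 611.0/311.0 = 1.965
Step 2: x^2 = 3.86
Step 3: exp(x) = 7.132
Step 4: c_v = 3*1.381e-23*3.86*7.132/(7.132-1)^2 = 3.033e-23

3.033e-23


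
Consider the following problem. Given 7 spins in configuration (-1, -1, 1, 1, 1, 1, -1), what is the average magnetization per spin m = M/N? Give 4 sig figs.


Step 1: Count up spins (+1): 4, down spins (-1): 3
Step 2: Total magnetization M = 4 - 3 = 1
Step 3: m = M/N = 1/7 = 0.1429

0.1429


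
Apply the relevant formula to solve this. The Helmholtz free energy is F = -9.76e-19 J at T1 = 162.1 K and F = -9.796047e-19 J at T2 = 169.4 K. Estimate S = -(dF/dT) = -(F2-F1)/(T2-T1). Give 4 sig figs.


Step 1: dF = F2 - F1 = -9.796047e-19 - (-9.76e-19) = -3.6047e-21 J
Step 2: dT = T2 - T1 = 169.4 - 162.1 = 7.3 K
Step 3: S = -dF/dT = -(-3.6047e-21)/7.3 = 4.938e-22 J/K

4.938e-22


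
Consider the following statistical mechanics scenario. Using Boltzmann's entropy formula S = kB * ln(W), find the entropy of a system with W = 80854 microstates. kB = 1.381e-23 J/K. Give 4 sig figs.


Step 1: ln(W) = ln(80854) = 11.3
Step 2: S = kB * ln(W) = 1.381e-23 * 11.3
Step 3: S = 1.561e-22 J/K

1.561e-22


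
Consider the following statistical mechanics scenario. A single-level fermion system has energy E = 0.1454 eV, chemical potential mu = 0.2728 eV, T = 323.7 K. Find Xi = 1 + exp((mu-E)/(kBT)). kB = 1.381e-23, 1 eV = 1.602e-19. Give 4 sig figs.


Step 1: (mu - E) = 0.2728 - 0.1454 = 0.1274 eV
Step 2: x = (mu-E)*eV/(kB*T) = 0.1274*1.602e-19/(1.381e-23*323.7) = 4.566
Step 3: exp(x) = 96.12
Step 4: Xi = 1 + 96.12 = 97.12

97.12


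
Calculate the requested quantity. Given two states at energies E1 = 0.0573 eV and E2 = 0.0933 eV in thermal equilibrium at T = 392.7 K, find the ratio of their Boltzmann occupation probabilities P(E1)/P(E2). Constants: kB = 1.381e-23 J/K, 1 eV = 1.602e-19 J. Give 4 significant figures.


Step 1: Compute energy difference dE = E1 - E2 = 0.0573 - 0.0933 = -0.036 eV
Step 2: Convert to Joules: dE_J = -0.036 * 1.602e-19 = -5.767e-21 J
Step 3: Compute exponent = -dE_J / (kB * T) = -(-5.767e-21) / (1.381e-23 * 392.7) = 1.063
Step 4: P(E1)/P(E2) = exp(1.063) = 2.896

2.896


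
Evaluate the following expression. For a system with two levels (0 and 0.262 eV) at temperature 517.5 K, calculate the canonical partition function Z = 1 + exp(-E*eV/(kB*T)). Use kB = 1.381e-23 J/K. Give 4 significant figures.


Step 1: Compute beta*E = E*eV/(kB*T) = 0.262*1.602e-19/(1.381e-23*517.5) = 5.873
Step 2: exp(-beta*E) = exp(-5.873) = 0.002814
Step 3: Z = 1 + 0.002814 = 1.003

1.003


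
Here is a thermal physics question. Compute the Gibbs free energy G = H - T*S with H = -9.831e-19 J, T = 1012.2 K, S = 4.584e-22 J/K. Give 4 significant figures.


Step 1: T*S = 1012.2 * 4.584e-22 = 4.64e-19 J
Step 2: G = H - T*S = -9.831e-19 - 4.64e-19
Step 3: G = -1.447e-18 J

-1.447e-18


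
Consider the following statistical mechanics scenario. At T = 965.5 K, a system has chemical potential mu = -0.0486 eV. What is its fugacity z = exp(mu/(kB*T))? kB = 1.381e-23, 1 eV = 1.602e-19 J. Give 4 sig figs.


Step 1: Convert mu to Joules: -0.0486*1.602e-19 = -7.786e-21 J
Step 2: kB*T = 1.381e-23*965.5 = 1.333e-20 J
Step 3: mu/(kB*T) = -0.5839
Step 4: z = exp(-0.5839) = 0.5577

0.5577


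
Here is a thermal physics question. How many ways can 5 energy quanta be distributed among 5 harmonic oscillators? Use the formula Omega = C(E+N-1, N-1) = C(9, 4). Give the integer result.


Step 1: Use binomial coefficient C(9, 4)
Step 2: Numerator = 9! / 5!
Step 3: Denominator = 4!
Step 4: Omega = 126

126


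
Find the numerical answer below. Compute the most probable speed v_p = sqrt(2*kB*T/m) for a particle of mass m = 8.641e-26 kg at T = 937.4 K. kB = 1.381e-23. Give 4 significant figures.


Step 1: Numerator = 2*kB*T = 2*1.381e-23*937.4 = 2.589e-20
Step 2: Ratio = 2.589e-20 / 8.641e-26 = 2.996e+05
Step 3: v_p = sqrt(2.996e+05) = 547.4 m/s

547.4


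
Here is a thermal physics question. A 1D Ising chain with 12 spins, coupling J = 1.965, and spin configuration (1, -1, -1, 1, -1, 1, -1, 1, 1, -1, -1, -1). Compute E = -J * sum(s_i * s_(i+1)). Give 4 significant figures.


Step 1: Nearest-neighbor products: -1, 1, -1, -1, -1, -1, -1, 1, -1, 1, 1
Step 2: Sum of products = -3
Step 3: E = -1.965 * -3 = 5.895

5.895


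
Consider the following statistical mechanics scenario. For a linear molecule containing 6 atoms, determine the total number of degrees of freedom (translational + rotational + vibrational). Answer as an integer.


Step 1: Translational DOF = 3
Step 2: Rotational DOF (linear) = 2
Step 3: Vibrational DOF = 3*6 - 5 = 13
Step 4: Total = 3 + 2 + 13 = 18

18


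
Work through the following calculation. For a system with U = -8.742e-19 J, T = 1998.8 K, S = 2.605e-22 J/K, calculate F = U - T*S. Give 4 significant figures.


Step 1: T*S = 1998.8 * 2.605e-22 = 5.207e-19 J
Step 2: F = U - T*S = -8.742e-19 - 5.207e-19
Step 3: F = -1.395e-18 J

-1.395e-18


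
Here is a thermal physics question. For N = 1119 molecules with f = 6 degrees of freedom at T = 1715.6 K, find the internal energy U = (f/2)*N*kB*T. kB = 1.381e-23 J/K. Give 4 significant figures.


Step 1: f/2 = 6/2 = 3.0
Step 2: N*kB*T = 1119*1.381e-23*1715.6 = 2.651e-17
Step 3: U = 3.0 * 2.651e-17 = 7.954e-17 J

7.954e-17


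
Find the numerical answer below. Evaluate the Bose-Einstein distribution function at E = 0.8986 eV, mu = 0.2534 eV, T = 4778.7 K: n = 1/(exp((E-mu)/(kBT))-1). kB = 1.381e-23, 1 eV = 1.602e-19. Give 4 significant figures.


Step 1: (E - mu) = 0.6452 eV
Step 2: x = (E-mu)*eV/(kB*T) = 0.6452*1.602e-19/(1.381e-23*4778.7) = 1.566
Step 3: exp(x) = 4.789
Step 4: n = 1/(exp(x)-1) = 0.264

0.264


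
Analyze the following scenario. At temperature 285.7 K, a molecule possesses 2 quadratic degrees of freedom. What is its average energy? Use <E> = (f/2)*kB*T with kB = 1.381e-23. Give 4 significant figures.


Step 1: f/2 = 2/2 = 1
Step 2: kB*T = 1.381e-23 * 285.7 = 3.946e-21
Step 3: <E> = 1 * 3.946e-21 = 3.946e-21 J

3.946e-21


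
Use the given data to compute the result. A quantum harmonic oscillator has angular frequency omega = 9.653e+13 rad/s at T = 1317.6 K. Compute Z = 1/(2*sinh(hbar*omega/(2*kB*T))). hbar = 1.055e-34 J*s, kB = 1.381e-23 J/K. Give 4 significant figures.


Step 1: Compute x = hbar*omega/(kB*T) = 1.055e-34*9.653e+13/(1.381e-23*1317.6) = 0.5597
Step 2: x/2 = 0.2798
Step 3: sinh(x/2) = 0.2835
Step 4: Z = 1/(2*0.2835) = 1.764

1.764


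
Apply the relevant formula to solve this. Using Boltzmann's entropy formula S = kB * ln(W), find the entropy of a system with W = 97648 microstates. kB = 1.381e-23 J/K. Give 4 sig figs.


Step 1: ln(W) = ln(97648) = 11.49
Step 2: S = kB * ln(W) = 1.381e-23 * 11.49
Step 3: S = 1.587e-22 J/K

1.587e-22


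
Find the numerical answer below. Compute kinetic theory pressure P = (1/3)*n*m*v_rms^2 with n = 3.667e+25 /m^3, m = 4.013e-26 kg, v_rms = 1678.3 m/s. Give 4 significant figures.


Step 1: v_rms^2 = 1678.3^2 = 2.817e+06
Step 2: n*m = 3.667e+25*4.013e-26 = 1.472
Step 3: P = (1/3)*1.472*2.817e+06 = 1.382e+06 Pa

1.382e+06


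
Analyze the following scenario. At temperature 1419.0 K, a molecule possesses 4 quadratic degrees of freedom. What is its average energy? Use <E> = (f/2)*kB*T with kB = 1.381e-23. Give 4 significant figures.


Step 1: f/2 = 4/2 = 2
Step 2: kB*T = 1.381e-23 * 1419.0 = 1.96e-20
Step 3: <E> = 2 * 1.96e-20 = 3.919e-20 J

3.919e-20


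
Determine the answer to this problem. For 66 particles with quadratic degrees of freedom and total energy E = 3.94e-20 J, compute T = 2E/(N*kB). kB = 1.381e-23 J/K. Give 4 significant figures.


Step 1: Numerator = 2*E = 2*3.94e-20 = 7.88e-20 J
Step 2: Denominator = N*kB = 66*1.381e-23 = 9.115e-22
Step 3: T = 7.88e-20 / 9.115e-22 = 86.45 K

86.45


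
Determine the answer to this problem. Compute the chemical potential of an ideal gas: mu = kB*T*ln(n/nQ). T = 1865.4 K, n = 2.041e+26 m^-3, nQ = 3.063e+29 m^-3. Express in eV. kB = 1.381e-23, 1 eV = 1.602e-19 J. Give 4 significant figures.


Step 1: n/nQ = 2.041e+26/3.063e+29 = 0.0006663
Step 2: ln(n/nQ) = -7.314
Step 3: mu = kB*T*ln(n/nQ) = 2.576e-20*-7.314 = -1.884e-19 J
Step 4: Convert to eV: -1.884e-19/1.602e-19 = -1.176 eV

-1.176


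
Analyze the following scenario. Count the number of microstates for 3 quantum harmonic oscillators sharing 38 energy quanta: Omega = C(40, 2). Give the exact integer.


Step 1: Use binomial coefficient C(40, 2)
Step 2: Numerator = 40! / 38!
Step 3: Denominator = 2!
Step 4: Omega = 780

780


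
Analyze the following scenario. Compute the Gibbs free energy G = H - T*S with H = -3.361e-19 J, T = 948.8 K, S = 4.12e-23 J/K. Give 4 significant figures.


Step 1: T*S = 948.8 * 4.12e-23 = 3.909e-20 J
Step 2: G = H - T*S = -3.361e-19 - 3.909e-20
Step 3: G = -3.752e-19 J

-3.752e-19


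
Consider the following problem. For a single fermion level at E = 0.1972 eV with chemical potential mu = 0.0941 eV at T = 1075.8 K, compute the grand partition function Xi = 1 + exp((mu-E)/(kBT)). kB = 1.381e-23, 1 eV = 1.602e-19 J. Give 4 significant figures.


Step 1: (mu - E) = 0.0941 - 0.1972 = -0.1031 eV
Step 2: x = (mu-E)*eV/(kB*T) = -0.1031*1.602e-19/(1.381e-23*1075.8) = -1.112
Step 3: exp(x) = 0.329
Step 4: Xi = 1 + 0.329 = 1.329

1.329


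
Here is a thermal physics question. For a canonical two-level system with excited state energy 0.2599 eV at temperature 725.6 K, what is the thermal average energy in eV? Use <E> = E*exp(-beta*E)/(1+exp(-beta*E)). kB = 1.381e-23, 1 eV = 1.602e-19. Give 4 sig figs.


Step 1: beta*E = 0.2599*1.602e-19/(1.381e-23*725.6) = 4.155
Step 2: exp(-beta*E) = 0.01568
Step 3: <E> = 0.2599*0.01568/(1+0.01568) = 0.004014 eV

0.004014


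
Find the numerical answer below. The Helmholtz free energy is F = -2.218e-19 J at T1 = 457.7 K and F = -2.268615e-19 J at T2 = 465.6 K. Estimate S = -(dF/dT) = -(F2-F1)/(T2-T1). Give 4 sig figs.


Step 1: dF = F2 - F1 = -2.268615e-19 - (-2.218e-19) = -5.0615e-21 J
Step 2: dT = T2 - T1 = 465.6 - 457.7 = 7.9 K
Step 3: S = -dF/dT = -(-5.0615e-21)/7.9 = 6.407e-22 J/K

6.407e-22


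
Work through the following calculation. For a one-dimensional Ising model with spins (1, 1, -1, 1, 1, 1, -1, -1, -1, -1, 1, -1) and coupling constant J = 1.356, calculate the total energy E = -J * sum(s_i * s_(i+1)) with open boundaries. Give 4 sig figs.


Step 1: Nearest-neighbor products: 1, -1, -1, 1, 1, -1, 1, 1, 1, -1, -1
Step 2: Sum of products = 1
Step 3: E = -1.356 * 1 = -1.356

-1.356


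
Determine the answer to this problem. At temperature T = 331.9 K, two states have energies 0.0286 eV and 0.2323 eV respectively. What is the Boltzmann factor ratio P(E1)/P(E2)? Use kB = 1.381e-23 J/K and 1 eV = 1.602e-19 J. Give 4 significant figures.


Step 1: Compute energy difference dE = E1 - E2 = 0.0286 - 0.2323 = -0.2037 eV
Step 2: Convert to Joules: dE_J = -0.2037 * 1.602e-19 = -3.263e-20 J
Step 3: Compute exponent = -dE_J / (kB * T) = -(-3.263e-20) / (1.381e-23 * 331.9) = 7.12
Step 4: P(E1)/P(E2) = exp(7.12) = 1236

1236


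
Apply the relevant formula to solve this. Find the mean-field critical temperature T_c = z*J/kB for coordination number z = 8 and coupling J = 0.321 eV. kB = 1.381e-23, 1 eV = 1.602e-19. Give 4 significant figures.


Step 1: z*J = 8*0.321 = 2.568 eV
Step 2: Convert to Joules: 2.568*1.602e-19 = 4.114e-19 J
Step 3: T_c = 4.114e-19 / 1.381e-23 = 2.979e+04 K

2.979e+04


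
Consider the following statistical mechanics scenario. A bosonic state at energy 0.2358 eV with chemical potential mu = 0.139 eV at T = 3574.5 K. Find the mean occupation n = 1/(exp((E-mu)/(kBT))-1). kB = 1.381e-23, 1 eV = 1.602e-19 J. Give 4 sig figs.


Step 1: (E - mu) = 0.0968 eV
Step 2: x = (E-mu)*eV/(kB*T) = 0.0968*1.602e-19/(1.381e-23*3574.5) = 0.3141
Step 3: exp(x) = 1.369
Step 4: n = 1/(exp(x)-1) = 2.709

2.709


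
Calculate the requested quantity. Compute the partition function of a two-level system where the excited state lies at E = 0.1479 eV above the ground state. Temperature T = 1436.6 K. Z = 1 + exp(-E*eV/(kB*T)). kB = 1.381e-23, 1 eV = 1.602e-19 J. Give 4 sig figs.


Step 1: Compute beta*E = E*eV/(kB*T) = 0.1479*1.602e-19/(1.381e-23*1436.6) = 1.194
Step 2: exp(-beta*E) = exp(-1.194) = 0.3029
Step 3: Z = 1 + 0.3029 = 1.303

1.303


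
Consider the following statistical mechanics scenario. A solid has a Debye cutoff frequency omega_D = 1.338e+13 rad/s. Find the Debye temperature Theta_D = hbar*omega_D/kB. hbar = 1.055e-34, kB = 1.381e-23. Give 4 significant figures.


Step 1: hbar*omega_D = 1.055e-34 * 1.338e+13 = 1.412e-21 J
Step 2: Theta_D = 1.412e-21 / 1.381e-23
Step 3: Theta_D = 102.2 K

102.2


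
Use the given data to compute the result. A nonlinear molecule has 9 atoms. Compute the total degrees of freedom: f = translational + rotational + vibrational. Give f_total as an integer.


Step 1: Translational DOF = 3
Step 2: Rotational DOF (nonlinear) = 3
Step 3: Vibrational DOF = 3*9 - 6 = 21
Step 4: Total = 3 + 3 + 21 = 27

27


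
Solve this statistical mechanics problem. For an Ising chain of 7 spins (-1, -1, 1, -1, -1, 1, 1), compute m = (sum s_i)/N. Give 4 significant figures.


Step 1: Count up spins (+1): 3, down spins (-1): 4
Step 2: Total magnetization M = 3 - 4 = -1
Step 3: m = M/N = -1/7 = -0.1429

-0.1429


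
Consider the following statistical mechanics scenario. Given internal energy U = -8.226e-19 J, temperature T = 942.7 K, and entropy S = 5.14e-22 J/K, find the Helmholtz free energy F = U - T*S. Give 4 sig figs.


Step 1: T*S = 942.7 * 5.14e-22 = 4.845e-19 J
Step 2: F = U - T*S = -8.226e-19 - 4.845e-19
Step 3: F = -1.307e-18 J

-1.307e-18


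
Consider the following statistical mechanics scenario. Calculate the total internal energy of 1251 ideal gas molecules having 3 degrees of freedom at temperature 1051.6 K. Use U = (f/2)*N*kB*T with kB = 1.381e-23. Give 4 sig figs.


Step 1: f/2 = 3/2 = 1.5
Step 2: N*kB*T = 1251*1.381e-23*1051.6 = 1.817e-17
Step 3: U = 1.5 * 1.817e-17 = 2.725e-17 J

2.725e-17


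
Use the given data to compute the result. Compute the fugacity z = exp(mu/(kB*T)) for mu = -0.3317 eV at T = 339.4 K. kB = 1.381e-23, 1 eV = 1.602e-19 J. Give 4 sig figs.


Step 1: Convert mu to Joules: -0.3317*1.602e-19 = -5.314e-20 J
Step 2: kB*T = 1.381e-23*339.4 = 4.687e-21 J
Step 3: mu/(kB*T) = -11.34
Step 4: z = exp(-11.34) = 1.192e-05

1.192e-05
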